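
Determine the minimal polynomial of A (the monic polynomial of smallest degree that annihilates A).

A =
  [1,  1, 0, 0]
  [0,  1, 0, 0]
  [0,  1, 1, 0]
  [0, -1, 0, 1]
x^2 - 2*x + 1

The characteristic polynomial is χ_A(x) = (x - 1)^4, so the eigenvalues are known. The minimal polynomial is
  m_A(x) = Π_λ (x − λ)^{k_λ}
where k_λ is the size of the *largest* Jordan block for λ (equivalently, the smallest k with (A − λI)^k v = 0 for every generalised eigenvector v of λ).

  λ = 1: largest Jordan block has size 2, contributing (x − 1)^2

So m_A(x) = (x - 1)^2 = x^2 - 2*x + 1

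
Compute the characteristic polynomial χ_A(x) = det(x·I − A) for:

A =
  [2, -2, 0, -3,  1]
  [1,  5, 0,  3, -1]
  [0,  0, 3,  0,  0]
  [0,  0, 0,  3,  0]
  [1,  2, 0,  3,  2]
x^5 - 15*x^4 + 90*x^3 - 270*x^2 + 405*x - 243

Expanding det(x·I − A) (e.g. by cofactor expansion or by noting that A is similar to its Jordan form J, which has the same characteristic polynomial as A) gives
  χ_A(x) = x^5 - 15*x^4 + 90*x^3 - 270*x^2 + 405*x - 243
which factors as (x - 3)^5. The eigenvalues (with algebraic multiplicities) are λ = 3 with multiplicity 5.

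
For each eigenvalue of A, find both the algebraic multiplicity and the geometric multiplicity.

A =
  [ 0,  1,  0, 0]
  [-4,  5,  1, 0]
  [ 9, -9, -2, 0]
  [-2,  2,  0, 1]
λ = 1: alg = 4, geom = 2

Step 1 — factor the characteristic polynomial to read off the algebraic multiplicities:
  χ_A(x) = (x - 1)^4

Step 2 — compute geometric multiplicities via the rank-nullity identity g(λ) = n − rank(A − λI):
  rank(A − (1)·I) = 2, so dim ker(A − (1)·I) = n − 2 = 2

Summary:
  λ = 1: algebraic multiplicity = 4, geometric multiplicity = 2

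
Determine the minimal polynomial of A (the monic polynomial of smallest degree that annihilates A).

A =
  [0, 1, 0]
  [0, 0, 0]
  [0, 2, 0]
x^2

The characteristic polynomial is χ_A(x) = x^3, so the eigenvalues are known. The minimal polynomial is
  m_A(x) = Π_λ (x − λ)^{k_λ}
where k_λ is the size of the *largest* Jordan block for λ (equivalently, the smallest k with (A − λI)^k v = 0 for every generalised eigenvector v of λ).

  λ = 0: largest Jordan block has size 2, contributing (x − 0)^2

So m_A(x) = x^2 = x^2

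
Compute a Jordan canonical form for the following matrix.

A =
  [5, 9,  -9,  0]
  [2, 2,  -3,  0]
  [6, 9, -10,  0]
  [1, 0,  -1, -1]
J_2(-1) ⊕ J_2(-1)

The characteristic polynomial is
  det(x·I − A) = x^4 + 4*x^3 + 6*x^2 + 4*x + 1 = (x + 1)^4

Eigenvalues and multiplicities (the geometric multiplicity of λ is n − rank(A − λI), which equals the number of Jordan blocks for λ):
  λ = -1: algebraic multiplicity = 4, geometric multiplicity = 2

Determining the block sizes for each eigenvalue:
  λ = -1: with am = 4 and gm = 2, the partition is not yet determined (e.g. several partitions of 4 into 2 parts exist). Let N = A − (-1)·I. Computing rank(N^1) = 2, rank(N^2) = 0; the number of blocks of size ≥ j is rank(N^{j−1}) − rank(N^j), giving [2, 2]. So we have 2 block(s) of size 2 → block sizes [2, 2]

Assembling the blocks gives a Jordan form
J =
  [-1,  1,  0,  0]
  [ 0, -1,  0,  0]
  [ 0,  0, -1,  1]
  [ 0,  0,  0, -1]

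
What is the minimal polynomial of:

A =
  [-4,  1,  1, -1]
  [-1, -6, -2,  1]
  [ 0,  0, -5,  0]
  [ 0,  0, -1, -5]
x^2 + 10*x + 25

The characteristic polynomial is χ_A(x) = (x + 5)^4, so the eigenvalues are known. The minimal polynomial is
  m_A(x) = Π_λ (x − λ)^{k_λ}
where k_λ is the size of the *largest* Jordan block for λ (equivalently, the smallest k with (A − λI)^k v = 0 for every generalised eigenvector v of λ).

  λ = -5: largest Jordan block has size 2, contributing (x + 5)^2

So m_A(x) = (x + 5)^2 = x^2 + 10*x + 25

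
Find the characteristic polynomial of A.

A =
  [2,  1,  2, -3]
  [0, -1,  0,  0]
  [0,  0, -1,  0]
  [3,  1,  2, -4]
x^4 + 4*x^3 + 6*x^2 + 4*x + 1

Expanding det(x·I − A) (e.g. by cofactor expansion or by noting that A is similar to its Jordan form J, which has the same characteristic polynomial as A) gives
  χ_A(x) = x^4 + 4*x^3 + 6*x^2 + 4*x + 1
which factors as (x + 1)^4. The eigenvalues (with algebraic multiplicities) are λ = -1 with multiplicity 4.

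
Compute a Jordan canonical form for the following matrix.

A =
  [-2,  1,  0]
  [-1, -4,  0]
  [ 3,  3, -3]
J_2(-3) ⊕ J_1(-3)

The characteristic polynomial is
  det(x·I − A) = x^3 + 9*x^2 + 27*x + 27 = (x + 3)^3

Eigenvalues and multiplicities (the geometric multiplicity of λ is n − rank(A − λI), which equals the number of Jordan blocks for λ):
  λ = -3: algebraic multiplicity = 3, geometric multiplicity = 2

Determining the block sizes for each eigenvalue:
  λ = -3: 2 blocks summing to 3 forces exactly one block of size 2 and the rest size 1 → block sizes [2, 1]

Assembling the blocks gives a Jordan form
J =
  [-3,  1,  0]
  [ 0, -3,  0]
  [ 0,  0, -3]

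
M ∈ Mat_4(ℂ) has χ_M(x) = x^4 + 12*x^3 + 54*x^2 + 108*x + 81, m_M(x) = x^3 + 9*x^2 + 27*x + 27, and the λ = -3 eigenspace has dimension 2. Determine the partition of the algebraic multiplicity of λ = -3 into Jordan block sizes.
Block sizes for λ = -3: [3, 1]

Step 1 — from the characteristic polynomial, algebraic multiplicity of λ = -3 is 4. From dim ker(M − (-3)·I) = 2, there are exactly 2 Jordan blocks for λ = -3.
Step 2 — from the minimal polynomial, the factor (x + 3)^3 tells us the largest block for λ = -3 has size 3.
Step 3 — with total size 4, 2 blocks, and largest block 3, the block sizes (in nonincreasing order) are [3, 1].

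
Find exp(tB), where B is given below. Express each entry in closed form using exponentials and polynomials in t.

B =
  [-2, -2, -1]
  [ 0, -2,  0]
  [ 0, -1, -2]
e^{tB} =
  [exp(-2*t), t^2*exp(-2*t)/2 - 2*t*exp(-2*t), -t*exp(-2*t)]
  [0, exp(-2*t), 0]
  [0, -t*exp(-2*t), exp(-2*t)]

Strategy: write B = P · J · P⁻¹ where J is a Jordan canonical form, so e^{tB} = P · e^{tJ} · P⁻¹, and e^{tJ} can be computed block-by-block.

B has Jordan form
J =
  [-2,  1,  0]
  [ 0, -2,  1]
  [ 0,  0, -2]
(up to reordering of blocks).

Per-block formulas:
  For a 3×3 Jordan block J_3(-2): exp(t · J_3(-2)) = e^(-2t)·(I + t·N + (t^2/2)·N^2), where N is the 3×3 nilpotent shift.

After assembling e^{tJ} and conjugating by P, we get:

e^{tB} =
  [exp(-2*t), t^2*exp(-2*t)/2 - 2*t*exp(-2*t), -t*exp(-2*t)]
  [0, exp(-2*t), 0]
  [0, -t*exp(-2*t), exp(-2*t)]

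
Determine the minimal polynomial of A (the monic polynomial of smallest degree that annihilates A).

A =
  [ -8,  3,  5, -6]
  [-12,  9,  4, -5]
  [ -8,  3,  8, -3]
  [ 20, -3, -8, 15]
x^2 - 12*x + 36

The characteristic polynomial is χ_A(x) = (x - 6)^4, so the eigenvalues are known. The minimal polynomial is
  m_A(x) = Π_λ (x − λ)^{k_λ}
where k_λ is the size of the *largest* Jordan block for λ (equivalently, the smallest k with (A − λI)^k v = 0 for every generalised eigenvector v of λ).

  λ = 6: largest Jordan block has size 2, contributing (x − 6)^2

So m_A(x) = (x - 6)^2 = x^2 - 12*x + 36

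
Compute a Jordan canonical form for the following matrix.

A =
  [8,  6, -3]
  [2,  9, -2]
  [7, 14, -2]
J_2(5) ⊕ J_1(5)

The characteristic polynomial is
  det(x·I − A) = x^3 - 15*x^2 + 75*x - 125 = (x - 5)^3

Eigenvalues and multiplicities (the geometric multiplicity of λ is n − rank(A − λI), which equals the number of Jordan blocks for λ):
  λ = 5: algebraic multiplicity = 3, geometric multiplicity = 2

Determining the block sizes for each eigenvalue:
  λ = 5: 2 blocks summing to 3 forces exactly one block of size 2 and the rest size 1 → block sizes [2, 1]

Assembling the blocks gives a Jordan form
J =
  [5, 1, 0]
  [0, 5, 0]
  [0, 0, 5]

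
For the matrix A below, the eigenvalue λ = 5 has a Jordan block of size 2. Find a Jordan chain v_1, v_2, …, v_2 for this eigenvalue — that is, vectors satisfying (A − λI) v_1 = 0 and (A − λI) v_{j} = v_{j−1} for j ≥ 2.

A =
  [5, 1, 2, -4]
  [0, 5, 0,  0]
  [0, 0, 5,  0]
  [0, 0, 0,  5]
A Jordan chain for λ = 5 of length 2:
v_1 = (1, 0, 0, 0)ᵀ
v_2 = (0, 1, 0, 0)ᵀ

Let N = A − (5)·I. We want v_2 with N^2 v_2 = 0 but N^1 v_2 ≠ 0; then v_{j-1} := N · v_j for j = 2, …, 2.

Pick v_2 = (0, 1, 0, 0)ᵀ.
Then v_1 = N · v_2 = (1, 0, 0, 0)ᵀ.

Sanity check: (A − (5)·I) v_1 = (0, 0, 0, 0)ᵀ = 0. ✓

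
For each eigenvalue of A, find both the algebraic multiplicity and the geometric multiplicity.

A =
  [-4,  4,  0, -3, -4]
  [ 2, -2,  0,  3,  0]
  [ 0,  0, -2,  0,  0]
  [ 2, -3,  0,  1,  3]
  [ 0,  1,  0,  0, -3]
λ = -2: alg = 5, geom = 3

Step 1 — factor the characteristic polynomial to read off the algebraic multiplicities:
  χ_A(x) = (x + 2)^5

Step 2 — compute geometric multiplicities via the rank-nullity identity g(λ) = n − rank(A − λI):
  rank(A − (-2)·I) = 2, so dim ker(A − (-2)·I) = n − 2 = 3

Summary:
  λ = -2: algebraic multiplicity = 5, geometric multiplicity = 3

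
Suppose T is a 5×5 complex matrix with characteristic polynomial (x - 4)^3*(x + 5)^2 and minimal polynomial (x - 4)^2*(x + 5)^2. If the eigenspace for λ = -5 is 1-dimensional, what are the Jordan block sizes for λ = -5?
Block sizes for λ = -5: [2]

Step 1 — from the characteristic polynomial, algebraic multiplicity of λ = -5 is 2. From dim ker(T − (-5)·I) = 1, there are exactly 1 Jordan blocks for λ = -5.
Step 2 — from the minimal polynomial, the factor (x + 5)^2 tells us the largest block for λ = -5 has size 2.
Step 3 — with total size 2, 1 blocks, and largest block 2, the block sizes (in nonincreasing order) are [2].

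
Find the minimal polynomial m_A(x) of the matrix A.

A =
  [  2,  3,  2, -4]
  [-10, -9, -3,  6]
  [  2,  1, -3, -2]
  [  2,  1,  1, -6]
x^3 + 12*x^2 + 48*x + 64

The characteristic polynomial is χ_A(x) = (x + 4)^4, so the eigenvalues are known. The minimal polynomial is
  m_A(x) = Π_λ (x − λ)^{k_λ}
where k_λ is the size of the *largest* Jordan block for λ (equivalently, the smallest k with (A − λI)^k v = 0 for every generalised eigenvector v of λ).

  λ = -4: largest Jordan block has size 3, contributing (x + 4)^3

So m_A(x) = (x + 4)^3 = x^3 + 12*x^2 + 48*x + 64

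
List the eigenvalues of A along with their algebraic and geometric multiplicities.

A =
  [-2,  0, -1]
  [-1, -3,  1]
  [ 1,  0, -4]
λ = -3: alg = 3, geom = 2

Step 1 — factor the characteristic polynomial to read off the algebraic multiplicities:
  χ_A(x) = (x + 3)^3

Step 2 — compute geometric multiplicities via the rank-nullity identity g(λ) = n − rank(A − λI):
  rank(A − (-3)·I) = 1, so dim ker(A − (-3)·I) = n − 1 = 2

Summary:
  λ = -3: algebraic multiplicity = 3, geometric multiplicity = 2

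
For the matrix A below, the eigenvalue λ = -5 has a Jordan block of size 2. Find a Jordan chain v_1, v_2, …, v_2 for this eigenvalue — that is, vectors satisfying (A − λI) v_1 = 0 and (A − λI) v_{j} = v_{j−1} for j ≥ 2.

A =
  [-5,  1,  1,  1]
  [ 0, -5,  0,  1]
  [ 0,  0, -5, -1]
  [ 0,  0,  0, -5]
A Jordan chain for λ = -5 of length 2:
v_1 = (1, 0, 0, 0)ᵀ
v_2 = (0, 1, 0, 0)ᵀ

Let N = A − (-5)·I. We want v_2 with N^2 v_2 = 0 but N^1 v_2 ≠ 0; then v_{j-1} := N · v_j for j = 2, …, 2.

Pick v_2 = (0, 1, 0, 0)ᵀ.
Then v_1 = N · v_2 = (1, 0, 0, 0)ᵀ.

Sanity check: (A − (-5)·I) v_1 = (0, 0, 0, 0)ᵀ = 0. ✓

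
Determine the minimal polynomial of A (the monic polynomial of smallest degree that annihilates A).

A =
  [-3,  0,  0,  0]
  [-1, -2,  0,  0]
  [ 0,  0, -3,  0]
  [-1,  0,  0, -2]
x^2 + 5*x + 6

The characteristic polynomial is χ_A(x) = (x + 2)^2*(x + 3)^2, so the eigenvalues are known. The minimal polynomial is
  m_A(x) = Π_λ (x − λ)^{k_λ}
where k_λ is the size of the *largest* Jordan block for λ (equivalently, the smallest k with (A − λI)^k v = 0 for every generalised eigenvector v of λ).

  λ = -3: largest Jordan block has size 1, contributing (x + 3)
  λ = -2: largest Jordan block has size 1, contributing (x + 2)

So m_A(x) = (x + 2)*(x + 3) = x^2 + 5*x + 6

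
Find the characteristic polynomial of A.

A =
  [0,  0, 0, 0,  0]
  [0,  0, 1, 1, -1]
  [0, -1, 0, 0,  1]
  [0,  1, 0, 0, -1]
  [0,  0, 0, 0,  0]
x^5

Expanding det(x·I − A) (e.g. by cofactor expansion or by noting that A is similar to its Jordan form J, which has the same characteristic polynomial as A) gives
  χ_A(x) = x^5
which factors as x^5. The eigenvalues (with algebraic multiplicities) are λ = 0 with multiplicity 5.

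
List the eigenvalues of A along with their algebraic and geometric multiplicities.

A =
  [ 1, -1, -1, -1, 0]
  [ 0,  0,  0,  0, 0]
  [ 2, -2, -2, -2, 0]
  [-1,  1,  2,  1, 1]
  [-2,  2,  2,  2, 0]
λ = 0: alg = 5, geom = 3

Step 1 — factor the characteristic polynomial to read off the algebraic multiplicities:
  χ_A(x) = x^5

Step 2 — compute geometric multiplicities via the rank-nullity identity g(λ) = n − rank(A − λI):
  rank(A − (0)·I) = 2, so dim ker(A − (0)·I) = n − 2 = 3

Summary:
  λ = 0: algebraic multiplicity = 5, geometric multiplicity = 3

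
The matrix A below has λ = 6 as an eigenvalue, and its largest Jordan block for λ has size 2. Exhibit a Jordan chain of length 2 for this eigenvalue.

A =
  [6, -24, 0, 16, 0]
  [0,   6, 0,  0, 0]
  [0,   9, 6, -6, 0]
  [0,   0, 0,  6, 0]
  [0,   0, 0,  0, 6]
A Jordan chain for λ = 6 of length 2:
v_1 = (-24, 0, 9, 0, 0)ᵀ
v_2 = (0, 1, 0, 0, 0)ᵀ

Let N = A − (6)·I. We want v_2 with N^2 v_2 = 0 but N^1 v_2 ≠ 0; then v_{j-1} := N · v_j for j = 2, …, 2.

Pick v_2 = (0, 1, 0, 0, 0)ᵀ.
Then v_1 = N · v_2 = (-24, 0, 9, 0, 0)ᵀ.

Sanity check: (A − (6)·I) v_1 = (0, 0, 0, 0, 0)ᵀ = 0. ✓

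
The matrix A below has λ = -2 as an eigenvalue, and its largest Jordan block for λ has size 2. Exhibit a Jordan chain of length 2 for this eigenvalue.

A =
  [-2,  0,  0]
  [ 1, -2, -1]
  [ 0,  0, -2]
A Jordan chain for λ = -2 of length 2:
v_1 = (0, 1, 0)ᵀ
v_2 = (1, 0, 0)ᵀ

Let N = A − (-2)·I. We want v_2 with N^2 v_2 = 0 but N^1 v_2 ≠ 0; then v_{j-1} := N · v_j for j = 2, …, 2.

Pick v_2 = (1, 0, 0)ᵀ.
Then v_1 = N · v_2 = (0, 1, 0)ᵀ.

Sanity check: (A − (-2)·I) v_1 = (0, 0, 0)ᵀ = 0. ✓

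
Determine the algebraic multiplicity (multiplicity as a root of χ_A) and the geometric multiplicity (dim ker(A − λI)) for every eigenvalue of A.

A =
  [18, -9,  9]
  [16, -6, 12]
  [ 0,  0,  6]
λ = 6: alg = 3, geom = 2

Step 1 — factor the characteristic polynomial to read off the algebraic multiplicities:
  χ_A(x) = (x - 6)^3

Step 2 — compute geometric multiplicities via the rank-nullity identity g(λ) = n − rank(A − λI):
  rank(A − (6)·I) = 1, so dim ker(A − (6)·I) = n − 1 = 2

Summary:
  λ = 6: algebraic multiplicity = 3, geometric multiplicity = 2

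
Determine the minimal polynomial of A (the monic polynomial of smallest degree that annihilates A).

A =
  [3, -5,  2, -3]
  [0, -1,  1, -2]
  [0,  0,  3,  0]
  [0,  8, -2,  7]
x^3 - 9*x^2 + 27*x - 27

The characteristic polynomial is χ_A(x) = (x - 3)^4, so the eigenvalues are known. The minimal polynomial is
  m_A(x) = Π_λ (x − λ)^{k_λ}
where k_λ is the size of the *largest* Jordan block for λ (equivalently, the smallest k with (A − λI)^k v = 0 for every generalised eigenvector v of λ).

  λ = 3: largest Jordan block has size 3, contributing (x − 3)^3

So m_A(x) = (x - 3)^3 = x^3 - 9*x^2 + 27*x - 27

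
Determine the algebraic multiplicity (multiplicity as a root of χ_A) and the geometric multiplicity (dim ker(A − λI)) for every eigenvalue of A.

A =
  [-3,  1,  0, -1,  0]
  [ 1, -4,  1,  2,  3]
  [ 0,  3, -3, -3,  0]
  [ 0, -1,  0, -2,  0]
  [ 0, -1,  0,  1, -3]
λ = -3: alg = 5, geom = 3

Step 1 — factor the characteristic polynomial to read off the algebraic multiplicities:
  χ_A(x) = (x + 3)^5

Step 2 — compute geometric multiplicities via the rank-nullity identity g(λ) = n − rank(A − λI):
  rank(A − (-3)·I) = 2, so dim ker(A − (-3)·I) = n − 2 = 3

Summary:
  λ = -3: algebraic multiplicity = 5, geometric multiplicity = 3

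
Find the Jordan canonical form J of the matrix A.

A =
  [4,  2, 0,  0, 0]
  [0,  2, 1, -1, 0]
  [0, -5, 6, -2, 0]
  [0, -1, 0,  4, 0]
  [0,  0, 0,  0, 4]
J_3(4) ⊕ J_1(4) ⊕ J_1(4)

The characteristic polynomial is
  det(x·I − A) = x^5 - 20*x^4 + 160*x^3 - 640*x^2 + 1280*x - 1024 = (x - 4)^5

Eigenvalues and multiplicities (the geometric multiplicity of λ is n − rank(A − λI), which equals the number of Jordan blocks for λ):
  λ = 4: algebraic multiplicity = 5, geometric multiplicity = 3

Determining the block sizes for each eigenvalue:
  λ = 4: with am = 5 and gm = 3, the partition is not yet determined (e.g. several partitions of 5 into 3 parts exist). Let N = A − (4)·I. Computing rank(N^1) = 2, rank(N^2) = 1, rank(N^3) = 0; the number of blocks of size ≥ j is rank(N^{j−1}) − rank(N^j), giving [3, 1, 1]. So we have 1 block(s) of size 3, 2 block(s) of size 1 → block sizes [3, 1, 1]

Assembling the blocks gives a Jordan form
J =
  [4, 1, 0, 0, 0]
  [0, 4, 1, 0, 0]
  [0, 0, 4, 0, 0]
  [0, 0, 0, 4, 0]
  [0, 0, 0, 0, 4]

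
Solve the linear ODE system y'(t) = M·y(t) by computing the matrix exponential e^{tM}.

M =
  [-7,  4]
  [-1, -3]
e^{tM} =
  [-2*t*exp(-5*t) + exp(-5*t), 4*t*exp(-5*t)]
  [-t*exp(-5*t), 2*t*exp(-5*t) + exp(-5*t)]

Strategy: write M = P · J · P⁻¹ where J is a Jordan canonical form, so e^{tM} = P · e^{tJ} · P⁻¹, and e^{tJ} can be computed block-by-block.

M has Jordan form
J =
  [-5,  1]
  [ 0, -5]
(up to reordering of blocks).

Per-block formulas:
  For a 2×2 Jordan block J_2(-5): exp(t · J_2(-5)) = e^(-5t)·(I + t·N), where N is the 2×2 nilpotent shift.

After assembling e^{tJ} and conjugating by P, we get:

e^{tM} =
  [-2*t*exp(-5*t) + exp(-5*t), 4*t*exp(-5*t)]
  [-t*exp(-5*t), 2*t*exp(-5*t) + exp(-5*t)]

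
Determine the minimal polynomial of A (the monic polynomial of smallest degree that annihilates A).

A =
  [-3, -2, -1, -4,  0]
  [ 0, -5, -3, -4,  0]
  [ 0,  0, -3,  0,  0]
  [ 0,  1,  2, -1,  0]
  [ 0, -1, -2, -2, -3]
x^3 + 9*x^2 + 27*x + 27

The characteristic polynomial is χ_A(x) = (x + 3)^5, so the eigenvalues are known. The minimal polynomial is
  m_A(x) = Π_λ (x − λ)^{k_λ}
where k_λ is the size of the *largest* Jordan block for λ (equivalently, the smallest k with (A − λI)^k v = 0 for every generalised eigenvector v of λ).

  λ = -3: largest Jordan block has size 3, contributing (x + 3)^3

So m_A(x) = (x + 3)^3 = x^3 + 9*x^2 + 27*x + 27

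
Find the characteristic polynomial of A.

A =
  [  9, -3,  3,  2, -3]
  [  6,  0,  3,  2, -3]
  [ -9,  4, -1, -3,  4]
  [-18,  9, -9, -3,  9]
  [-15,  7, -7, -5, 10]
x^5 - 15*x^4 + 90*x^3 - 270*x^2 + 405*x - 243

Expanding det(x·I − A) (e.g. by cofactor expansion or by noting that A is similar to its Jordan form J, which has the same characteristic polynomial as A) gives
  χ_A(x) = x^5 - 15*x^4 + 90*x^3 - 270*x^2 + 405*x - 243
which factors as (x - 3)^5. The eigenvalues (with algebraic multiplicities) are λ = 3 with multiplicity 5.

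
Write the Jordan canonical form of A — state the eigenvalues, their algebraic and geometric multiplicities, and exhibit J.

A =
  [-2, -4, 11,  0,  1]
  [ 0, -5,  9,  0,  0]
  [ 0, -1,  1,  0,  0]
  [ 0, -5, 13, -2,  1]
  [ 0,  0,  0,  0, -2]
J_3(-2) ⊕ J_2(-2)

The characteristic polynomial is
  det(x·I − A) = x^5 + 10*x^4 + 40*x^3 + 80*x^2 + 80*x + 32 = (x + 2)^5

Eigenvalues and multiplicities (the geometric multiplicity of λ is n − rank(A − λI), which equals the number of Jordan blocks for λ):
  λ = -2: algebraic multiplicity = 5, geometric multiplicity = 2

Determining the block sizes for each eigenvalue:
  λ = -2: with am = 5 and gm = 2, the partition is not yet determined (e.g. several partitions of 5 into 2 parts exist). Let N = A − (-2)·I. Computing rank(N^1) = 3, rank(N^2) = 1, rank(N^3) = 0; the number of blocks of size ≥ j is rank(N^{j−1}) − rank(N^j), giving [2, 2, 1]. So we have 1 block(s) of size 3, 1 block(s) of size 2 → block sizes [3, 2]

Assembling the blocks gives a Jordan form
J =
  [-2,  1,  0,  0,  0]
  [ 0, -2,  1,  0,  0]
  [ 0,  0, -2,  0,  0]
  [ 0,  0,  0, -2,  1]
  [ 0,  0,  0,  0, -2]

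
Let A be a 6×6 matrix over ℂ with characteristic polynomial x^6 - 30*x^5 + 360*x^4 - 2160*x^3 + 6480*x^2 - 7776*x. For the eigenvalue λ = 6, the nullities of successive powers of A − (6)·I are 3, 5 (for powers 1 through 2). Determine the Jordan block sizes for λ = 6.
Block sizes for λ = 6: [2, 2, 1]

From the dimensions of kernels of powers, the number of Jordan blocks of size at least j is d_j − d_{j−1} where d_j = dim ker(N^j) (with d_0 = 0). Computing the differences gives [3, 2].
The number of blocks of size exactly k is (#blocks of size ≥ k) − (#blocks of size ≥ k + 1), so the partition is: 1 block(s) of size 1, 2 block(s) of size 2.
In nonincreasing order the block sizes are [2, 2, 1].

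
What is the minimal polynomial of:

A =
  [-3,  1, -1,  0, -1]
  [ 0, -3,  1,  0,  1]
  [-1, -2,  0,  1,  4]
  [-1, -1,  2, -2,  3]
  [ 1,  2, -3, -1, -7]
x^3 + 9*x^2 + 27*x + 27

The characteristic polynomial is χ_A(x) = (x + 3)^5, so the eigenvalues are known. The minimal polynomial is
  m_A(x) = Π_λ (x − λ)^{k_λ}
where k_λ is the size of the *largest* Jordan block for λ (equivalently, the smallest k with (A − λI)^k v = 0 for every generalised eigenvector v of λ).

  λ = -3: largest Jordan block has size 3, contributing (x + 3)^3

So m_A(x) = (x + 3)^3 = x^3 + 9*x^2 + 27*x + 27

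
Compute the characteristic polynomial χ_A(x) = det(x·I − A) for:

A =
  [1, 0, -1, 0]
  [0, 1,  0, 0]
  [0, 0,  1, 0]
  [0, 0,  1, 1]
x^4 - 4*x^3 + 6*x^2 - 4*x + 1

Expanding det(x·I − A) (e.g. by cofactor expansion or by noting that A is similar to its Jordan form J, which has the same characteristic polynomial as A) gives
  χ_A(x) = x^4 - 4*x^3 + 6*x^2 - 4*x + 1
which factors as (x - 1)^4. The eigenvalues (with algebraic multiplicities) are λ = 1 with multiplicity 4.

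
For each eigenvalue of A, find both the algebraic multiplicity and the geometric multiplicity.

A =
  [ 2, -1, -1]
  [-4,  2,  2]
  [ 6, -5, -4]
λ = 0: alg = 3, geom = 1

Step 1 — factor the characteristic polynomial to read off the algebraic multiplicities:
  χ_A(x) = x^3

Step 2 — compute geometric multiplicities via the rank-nullity identity g(λ) = n − rank(A − λI):
  rank(A − (0)·I) = 2, so dim ker(A − (0)·I) = n − 2 = 1

Summary:
  λ = 0: algebraic multiplicity = 3, geometric multiplicity = 1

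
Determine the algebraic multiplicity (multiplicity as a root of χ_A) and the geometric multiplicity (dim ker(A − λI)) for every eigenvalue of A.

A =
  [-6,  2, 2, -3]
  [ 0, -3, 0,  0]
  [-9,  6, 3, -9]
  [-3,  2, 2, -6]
λ = -3: alg = 4, geom = 3

Step 1 — factor the characteristic polynomial to read off the algebraic multiplicities:
  χ_A(x) = (x + 3)^4

Step 2 — compute geometric multiplicities via the rank-nullity identity g(λ) = n − rank(A − λI):
  rank(A − (-3)·I) = 1, so dim ker(A − (-3)·I) = n − 1 = 3

Summary:
  λ = -3: algebraic multiplicity = 4, geometric multiplicity = 3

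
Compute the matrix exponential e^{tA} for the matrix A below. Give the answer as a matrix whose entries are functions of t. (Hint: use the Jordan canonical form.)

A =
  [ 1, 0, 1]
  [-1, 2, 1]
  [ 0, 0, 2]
e^{tA} =
  [exp(t), 0, exp(2*t) - exp(t)]
  [-exp(2*t) + exp(t), exp(2*t), exp(2*t) - exp(t)]
  [0, 0, exp(2*t)]

Strategy: write A = P · J · P⁻¹ where J is a Jordan canonical form, so e^{tA} = P · e^{tJ} · P⁻¹, and e^{tJ} can be computed block-by-block.

A has Jordan form
J =
  [1, 0, 0]
  [0, 2, 0]
  [0, 0, 2]
(up to reordering of blocks).

Per-block formulas:
  For a 1×1 block at λ = 2: exp(t · [2]) = [e^(2t)].
  For a 1×1 block at λ = 1: exp(t · [1]) = [e^(1t)].

After assembling e^{tJ} and conjugating by P, we get:

e^{tA} =
  [exp(t), 0, exp(2*t) - exp(t)]
  [-exp(2*t) + exp(t), exp(2*t), exp(2*t) - exp(t)]
  [0, 0, exp(2*t)]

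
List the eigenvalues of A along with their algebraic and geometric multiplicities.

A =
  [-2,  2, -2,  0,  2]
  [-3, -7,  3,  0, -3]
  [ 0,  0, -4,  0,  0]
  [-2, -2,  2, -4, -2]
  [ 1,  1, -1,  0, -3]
λ = -4: alg = 5, geom = 4

Step 1 — factor the characteristic polynomial to read off the algebraic multiplicities:
  χ_A(x) = (x + 4)^5

Step 2 — compute geometric multiplicities via the rank-nullity identity g(λ) = n − rank(A − λI):
  rank(A − (-4)·I) = 1, so dim ker(A − (-4)·I) = n − 1 = 4

Summary:
  λ = -4: algebraic multiplicity = 5, geometric multiplicity = 4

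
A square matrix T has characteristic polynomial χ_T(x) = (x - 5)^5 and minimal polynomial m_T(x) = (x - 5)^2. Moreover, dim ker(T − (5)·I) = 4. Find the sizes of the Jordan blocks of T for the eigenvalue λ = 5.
Block sizes for λ = 5: [2, 1, 1, 1]

Step 1 — from the characteristic polynomial, algebraic multiplicity of λ = 5 is 5. From dim ker(T − (5)·I) = 4, there are exactly 4 Jordan blocks for λ = 5.
Step 2 — from the minimal polynomial, the factor (x − 5)^2 tells us the largest block for λ = 5 has size 2.
Step 3 — with total size 5, 4 blocks, and largest block 2, the block sizes (in nonincreasing order) are [2, 1, 1, 1].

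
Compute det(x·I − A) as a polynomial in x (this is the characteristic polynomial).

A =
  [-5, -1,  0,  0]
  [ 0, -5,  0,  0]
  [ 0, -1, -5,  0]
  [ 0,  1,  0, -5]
x^4 + 20*x^3 + 150*x^2 + 500*x + 625

Expanding det(x·I − A) (e.g. by cofactor expansion or by noting that A is similar to its Jordan form J, which has the same characteristic polynomial as A) gives
  χ_A(x) = x^4 + 20*x^3 + 150*x^2 + 500*x + 625
which factors as (x + 5)^4. The eigenvalues (with algebraic multiplicities) are λ = -5 with multiplicity 4.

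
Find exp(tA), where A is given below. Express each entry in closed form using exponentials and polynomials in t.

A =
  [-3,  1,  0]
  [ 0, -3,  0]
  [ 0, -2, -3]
e^{tA} =
  [exp(-3*t), t*exp(-3*t), 0]
  [0, exp(-3*t), 0]
  [0, -2*t*exp(-3*t), exp(-3*t)]

Strategy: write A = P · J · P⁻¹ where J is a Jordan canonical form, so e^{tA} = P · e^{tJ} · P⁻¹, and e^{tJ} can be computed block-by-block.

A has Jordan form
J =
  [-3,  1,  0]
  [ 0, -3,  0]
  [ 0,  0, -3]
(up to reordering of blocks).

Per-block formulas:
  For a 2×2 Jordan block J_2(-3): exp(t · J_2(-3)) = e^(-3t)·(I + t·N), where N is the 2×2 nilpotent shift.
  For a 1×1 block at λ = -3: exp(t · [-3]) = [e^(-3t)].

After assembling e^{tJ} and conjugating by P, we get:

e^{tA} =
  [exp(-3*t), t*exp(-3*t), 0]
  [0, exp(-3*t), 0]
  [0, -2*t*exp(-3*t), exp(-3*t)]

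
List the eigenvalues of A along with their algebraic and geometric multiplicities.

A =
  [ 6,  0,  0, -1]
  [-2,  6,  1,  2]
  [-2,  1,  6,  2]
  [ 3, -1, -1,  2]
λ = 5: alg = 4, geom = 2

Step 1 — factor the characteristic polynomial to read off the algebraic multiplicities:
  χ_A(x) = (x - 5)^4

Step 2 — compute geometric multiplicities via the rank-nullity identity g(λ) = n − rank(A − λI):
  rank(A − (5)·I) = 2, so dim ker(A − (5)·I) = n − 2 = 2

Summary:
  λ = 5: algebraic multiplicity = 4, geometric multiplicity = 2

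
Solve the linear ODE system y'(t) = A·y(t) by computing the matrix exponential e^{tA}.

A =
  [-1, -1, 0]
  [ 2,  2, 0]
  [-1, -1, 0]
e^{tA} =
  [2 - exp(t), 1 - exp(t), 0]
  [2*exp(t) - 2, 2*exp(t) - 1, 0]
  [1 - exp(t), 1 - exp(t), 1]

Strategy: write A = P · J · P⁻¹ where J is a Jordan canonical form, so e^{tA} = P · e^{tJ} · P⁻¹, and e^{tJ} can be computed block-by-block.

A has Jordan form
J =
  [0, 0, 0]
  [0, 0, 0]
  [0, 0, 1]
(up to reordering of blocks).

Per-block formulas:
  For a 1×1 block at λ = 0: exp(t · [0]) = [e^(0t)].
  For a 1×1 block at λ = 1: exp(t · [1]) = [e^(1t)].

After assembling e^{tJ} and conjugating by P, we get:

e^{tA} =
  [2 - exp(t), 1 - exp(t), 0]
  [2*exp(t) - 2, 2*exp(t) - 1, 0]
  [1 - exp(t), 1 - exp(t), 1]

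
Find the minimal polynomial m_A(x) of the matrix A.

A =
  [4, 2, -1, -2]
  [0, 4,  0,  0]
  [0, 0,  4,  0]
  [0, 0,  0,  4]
x^2 - 8*x + 16

The characteristic polynomial is χ_A(x) = (x - 4)^4, so the eigenvalues are known. The minimal polynomial is
  m_A(x) = Π_λ (x − λ)^{k_λ}
where k_λ is the size of the *largest* Jordan block for λ (equivalently, the smallest k with (A − λI)^k v = 0 for every generalised eigenvector v of λ).

  λ = 4: largest Jordan block has size 2, contributing (x − 4)^2

So m_A(x) = (x - 4)^2 = x^2 - 8*x + 16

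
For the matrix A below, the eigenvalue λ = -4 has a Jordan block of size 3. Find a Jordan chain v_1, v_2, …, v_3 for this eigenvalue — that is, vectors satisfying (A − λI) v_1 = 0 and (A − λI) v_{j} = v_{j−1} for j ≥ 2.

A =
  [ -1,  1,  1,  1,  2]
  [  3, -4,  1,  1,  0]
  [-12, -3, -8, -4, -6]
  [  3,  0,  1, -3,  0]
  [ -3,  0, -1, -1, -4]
A Jordan chain for λ = -4 of length 3:
v_1 = (-3, 0, 9, 0, 0)ᵀ
v_2 = (3, 3, -12, 3, -3)ᵀ
v_3 = (1, 0, 0, 0, 0)ᵀ

Let N = A − (-4)·I. We want v_3 with N^3 v_3 = 0 but N^2 v_3 ≠ 0; then v_{j-1} := N · v_j for j = 3, …, 2.

Pick v_3 = (1, 0, 0, 0, 0)ᵀ.
Then v_2 = N · v_3 = (3, 3, -12, 3, -3)ᵀ.
Then v_1 = N · v_2 = (-3, 0, 9, 0, 0)ᵀ.

Sanity check: (A − (-4)·I) v_1 = (0, 0, 0, 0, 0)ᵀ = 0. ✓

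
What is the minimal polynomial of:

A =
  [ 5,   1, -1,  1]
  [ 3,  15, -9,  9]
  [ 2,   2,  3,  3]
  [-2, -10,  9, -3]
x^4 - 20*x^3 + 148*x^2 - 480*x + 576

The characteristic polynomial is χ_A(x) = (x - 6)^2*(x - 4)^2, so the eigenvalues are known. The minimal polynomial is
  m_A(x) = Π_λ (x − λ)^{k_λ}
where k_λ is the size of the *largest* Jordan block for λ (equivalently, the smallest k with (A − λI)^k v = 0 for every generalised eigenvector v of λ).

  λ = 4: largest Jordan block has size 2, contributing (x − 4)^2
  λ = 6: largest Jordan block has size 2, contributing (x − 6)^2

So m_A(x) = (x - 6)^2*(x - 4)^2 = x^4 - 20*x^3 + 148*x^2 - 480*x + 576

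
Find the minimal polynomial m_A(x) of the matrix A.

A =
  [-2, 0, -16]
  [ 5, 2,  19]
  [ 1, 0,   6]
x^3 - 6*x^2 + 12*x - 8

The characteristic polynomial is χ_A(x) = (x - 2)^3, so the eigenvalues are known. The minimal polynomial is
  m_A(x) = Π_λ (x − λ)^{k_λ}
where k_λ is the size of the *largest* Jordan block for λ (equivalently, the smallest k with (A − λI)^k v = 0 for every generalised eigenvector v of λ).

  λ = 2: largest Jordan block has size 3, contributing (x − 2)^3

So m_A(x) = (x - 2)^3 = x^3 - 6*x^2 + 12*x - 8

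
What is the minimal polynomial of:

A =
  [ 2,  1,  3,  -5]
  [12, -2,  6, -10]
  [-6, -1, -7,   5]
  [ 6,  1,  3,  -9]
x^2 + 8*x + 16

The characteristic polynomial is χ_A(x) = (x + 4)^4, so the eigenvalues are known. The minimal polynomial is
  m_A(x) = Π_λ (x − λ)^{k_λ}
where k_λ is the size of the *largest* Jordan block for λ (equivalently, the smallest k with (A − λI)^k v = 0 for every generalised eigenvector v of λ).

  λ = -4: largest Jordan block has size 2, contributing (x + 4)^2

So m_A(x) = (x + 4)^2 = x^2 + 8*x + 16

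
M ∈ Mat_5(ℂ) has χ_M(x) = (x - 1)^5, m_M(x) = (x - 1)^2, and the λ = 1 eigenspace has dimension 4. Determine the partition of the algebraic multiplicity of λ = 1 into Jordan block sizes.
Block sizes for λ = 1: [2, 1, 1, 1]

Step 1 — from the characteristic polynomial, algebraic multiplicity of λ = 1 is 5. From dim ker(M − (1)·I) = 4, there are exactly 4 Jordan blocks for λ = 1.
Step 2 — from the minimal polynomial, the factor (x − 1)^2 tells us the largest block for λ = 1 has size 2.
Step 3 — with total size 5, 4 blocks, and largest block 2, the block sizes (in nonincreasing order) are [2, 1, 1, 1].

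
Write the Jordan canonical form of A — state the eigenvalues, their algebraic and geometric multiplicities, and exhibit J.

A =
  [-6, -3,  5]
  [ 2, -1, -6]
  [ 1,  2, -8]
J_3(-5)

The characteristic polynomial is
  det(x·I − A) = x^3 + 15*x^2 + 75*x + 125 = (x + 5)^3

Eigenvalues and multiplicities (the geometric multiplicity of λ is n − rank(A − λI), which equals the number of Jordan blocks for λ):
  λ = -5: algebraic multiplicity = 3, geometric multiplicity = 1

Determining the block sizes for each eigenvalue:
  λ = -5: one block (gm = 1), so the single block has size am = 3 → block sizes [3]

Assembling the blocks gives a Jordan form
J =
  [-5,  1,  0]
  [ 0, -5,  1]
  [ 0,  0, -5]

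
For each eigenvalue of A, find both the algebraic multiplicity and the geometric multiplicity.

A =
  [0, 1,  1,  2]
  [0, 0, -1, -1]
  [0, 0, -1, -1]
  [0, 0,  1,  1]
λ = 0: alg = 4, geom = 2

Step 1 — factor the characteristic polynomial to read off the algebraic multiplicities:
  χ_A(x) = x^4

Step 2 — compute geometric multiplicities via the rank-nullity identity g(λ) = n − rank(A − λI):
  rank(A − (0)·I) = 2, so dim ker(A − (0)·I) = n − 2 = 2

Summary:
  λ = 0: algebraic multiplicity = 4, geometric multiplicity = 2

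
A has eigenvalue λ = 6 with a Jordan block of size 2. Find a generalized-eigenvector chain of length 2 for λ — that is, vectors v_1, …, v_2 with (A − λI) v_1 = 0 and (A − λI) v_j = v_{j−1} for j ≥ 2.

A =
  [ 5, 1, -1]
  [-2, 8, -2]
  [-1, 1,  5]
A Jordan chain for λ = 6 of length 2:
v_1 = (-1, -2, -1)ᵀ
v_2 = (1, 0, 0)ᵀ

Let N = A − (6)·I. We want v_2 with N^2 v_2 = 0 but N^1 v_2 ≠ 0; then v_{j-1} := N · v_j for j = 2, …, 2.

Pick v_2 = (1, 0, 0)ᵀ.
Then v_1 = N · v_2 = (-1, -2, -1)ᵀ.

Sanity check: (A − (6)·I) v_1 = (0, 0, 0)ᵀ = 0. ✓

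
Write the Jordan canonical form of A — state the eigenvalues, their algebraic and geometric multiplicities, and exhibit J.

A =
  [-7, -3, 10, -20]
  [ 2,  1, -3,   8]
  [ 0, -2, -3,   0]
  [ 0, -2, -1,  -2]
J_3(-3) ⊕ J_1(-2)

The characteristic polynomial is
  det(x·I − A) = x^4 + 11*x^3 + 45*x^2 + 81*x + 54 = (x + 2)*(x + 3)^3

Eigenvalues and multiplicities (the geometric multiplicity of λ is n − rank(A − λI), which equals the number of Jordan blocks for λ):
  λ = -3: algebraic multiplicity = 3, geometric multiplicity = 1
  λ = -2: algebraic multiplicity = 1, geometric multiplicity = 1

Determining the block sizes for each eigenvalue:
  λ = -3: one block (gm = 1), so the single block has size am = 3 → block sizes [3]
  λ = -2: one block (gm = 1), so the single block has size am = 1 → block sizes [1]

Assembling the blocks gives a Jordan form
J =
  [-3,  1,  0,  0]
  [ 0, -3,  1,  0]
  [ 0,  0, -3,  0]
  [ 0,  0,  0, -2]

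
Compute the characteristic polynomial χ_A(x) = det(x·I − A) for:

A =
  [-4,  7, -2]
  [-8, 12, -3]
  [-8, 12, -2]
x^3 - 6*x^2 + 12*x - 8

Expanding det(x·I − A) (e.g. by cofactor expansion or by noting that A is similar to its Jordan form J, which has the same characteristic polynomial as A) gives
  χ_A(x) = x^3 - 6*x^2 + 12*x - 8
which factors as (x - 2)^3. The eigenvalues (with algebraic multiplicities) are λ = 2 with multiplicity 3.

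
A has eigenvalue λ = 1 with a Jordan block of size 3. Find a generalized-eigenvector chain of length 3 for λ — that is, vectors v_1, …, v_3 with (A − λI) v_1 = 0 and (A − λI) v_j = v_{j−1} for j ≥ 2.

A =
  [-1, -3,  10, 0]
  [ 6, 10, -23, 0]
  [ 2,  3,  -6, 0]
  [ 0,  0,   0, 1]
A Jordan chain for λ = 1 of length 3:
v_1 = (6, -4, 0, 0)ᵀ
v_2 = (-2, 6, 2, 0)ᵀ
v_3 = (1, 0, 0, 0)ᵀ

Let N = A − (1)·I. We want v_3 with N^3 v_3 = 0 but N^2 v_3 ≠ 0; then v_{j-1} := N · v_j for j = 3, …, 2.

Pick v_3 = (1, 0, 0, 0)ᵀ.
Then v_2 = N · v_3 = (-2, 6, 2, 0)ᵀ.
Then v_1 = N · v_2 = (6, -4, 0, 0)ᵀ.

Sanity check: (A − (1)·I) v_1 = (0, 0, 0, 0)ᵀ = 0. ✓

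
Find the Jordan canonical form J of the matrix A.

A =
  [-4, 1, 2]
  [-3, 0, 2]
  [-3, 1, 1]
J_2(-1) ⊕ J_1(-1)

The characteristic polynomial is
  det(x·I − A) = x^3 + 3*x^2 + 3*x + 1 = (x + 1)^3

Eigenvalues and multiplicities (the geometric multiplicity of λ is n − rank(A − λI), which equals the number of Jordan blocks for λ):
  λ = -1: algebraic multiplicity = 3, geometric multiplicity = 2

Determining the block sizes for each eigenvalue:
  λ = -1: 2 blocks summing to 3 forces exactly one block of size 2 and the rest size 1 → block sizes [2, 1]

Assembling the blocks gives a Jordan form
J =
  [-1,  1,  0]
  [ 0, -1,  0]
  [ 0,  0, -1]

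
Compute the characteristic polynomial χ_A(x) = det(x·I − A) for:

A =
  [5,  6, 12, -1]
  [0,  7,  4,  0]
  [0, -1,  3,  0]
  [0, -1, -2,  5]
x^4 - 20*x^3 + 150*x^2 - 500*x + 625

Expanding det(x·I − A) (e.g. by cofactor expansion or by noting that A is similar to its Jordan form J, which has the same characteristic polynomial as A) gives
  χ_A(x) = x^4 - 20*x^3 + 150*x^2 - 500*x + 625
which factors as (x - 5)^4. The eigenvalues (with algebraic multiplicities) are λ = 5 with multiplicity 4.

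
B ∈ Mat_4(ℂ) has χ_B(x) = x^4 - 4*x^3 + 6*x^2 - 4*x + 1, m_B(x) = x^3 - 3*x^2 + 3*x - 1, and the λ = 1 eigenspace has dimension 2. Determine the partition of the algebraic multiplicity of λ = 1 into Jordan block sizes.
Block sizes for λ = 1: [3, 1]

Step 1 — from the characteristic polynomial, algebraic multiplicity of λ = 1 is 4. From dim ker(B − (1)·I) = 2, there are exactly 2 Jordan blocks for λ = 1.
Step 2 — from the minimal polynomial, the factor (x − 1)^3 tells us the largest block for λ = 1 has size 3.
Step 3 — with total size 4, 2 blocks, and largest block 3, the block sizes (in nonincreasing order) are [3, 1].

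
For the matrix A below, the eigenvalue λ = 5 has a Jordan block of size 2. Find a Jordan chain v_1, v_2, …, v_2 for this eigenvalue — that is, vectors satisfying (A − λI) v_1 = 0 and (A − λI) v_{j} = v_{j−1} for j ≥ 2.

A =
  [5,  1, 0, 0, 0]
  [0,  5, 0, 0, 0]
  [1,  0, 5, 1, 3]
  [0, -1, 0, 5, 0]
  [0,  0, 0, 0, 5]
A Jordan chain for λ = 5 of length 2:
v_1 = (0, 0, 1, 0, 0)ᵀ
v_2 = (1, 0, 0, 0, 0)ᵀ

Let N = A − (5)·I. We want v_2 with N^2 v_2 = 0 but N^1 v_2 ≠ 0; then v_{j-1} := N · v_j for j = 2, …, 2.

Pick v_2 = (1, 0, 0, 0, 0)ᵀ.
Then v_1 = N · v_2 = (0, 0, 1, 0, 0)ᵀ.

Sanity check: (A − (5)·I) v_1 = (0, 0, 0, 0, 0)ᵀ = 0. ✓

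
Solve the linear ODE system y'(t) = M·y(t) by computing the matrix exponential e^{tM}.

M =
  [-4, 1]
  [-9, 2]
e^{tM} =
  [-3*t*exp(-t) + exp(-t), t*exp(-t)]
  [-9*t*exp(-t), 3*t*exp(-t) + exp(-t)]

Strategy: write M = P · J · P⁻¹ where J is a Jordan canonical form, so e^{tM} = P · e^{tJ} · P⁻¹, and e^{tJ} can be computed block-by-block.

M has Jordan form
J =
  [-1,  1]
  [ 0, -1]
(up to reordering of blocks).

Per-block formulas:
  For a 2×2 Jordan block J_2(-1): exp(t · J_2(-1)) = e^(-1t)·(I + t·N), where N is the 2×2 nilpotent shift.

After assembling e^{tJ} and conjugating by P, we get:

e^{tM} =
  [-3*t*exp(-t) + exp(-t), t*exp(-t)]
  [-9*t*exp(-t), 3*t*exp(-t) + exp(-t)]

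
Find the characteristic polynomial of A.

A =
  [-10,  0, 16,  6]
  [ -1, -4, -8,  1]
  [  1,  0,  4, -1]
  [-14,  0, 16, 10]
x^4 - 32*x^2 + 256

Expanding det(x·I − A) (e.g. by cofactor expansion or by noting that A is similar to its Jordan form J, which has the same characteristic polynomial as A) gives
  χ_A(x) = x^4 - 32*x^2 + 256
which factors as (x - 4)^2*(x + 4)^2. The eigenvalues (with algebraic multiplicities) are λ = -4 with multiplicity 2, λ = 4 with multiplicity 2.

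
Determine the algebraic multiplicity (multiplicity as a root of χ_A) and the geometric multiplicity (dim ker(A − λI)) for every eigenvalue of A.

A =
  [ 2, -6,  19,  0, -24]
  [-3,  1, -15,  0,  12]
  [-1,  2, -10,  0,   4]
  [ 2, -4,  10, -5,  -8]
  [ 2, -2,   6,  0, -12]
λ = -5: alg = 4, geom = 3; λ = -4: alg = 1, geom = 1

Step 1 — factor the characteristic polynomial to read off the algebraic multiplicities:
  χ_A(x) = (x + 4)*(x + 5)^4

Step 2 — compute geometric multiplicities via the rank-nullity identity g(λ) = n − rank(A − λI):
  rank(A − (-5)·I) = 2, so dim ker(A − (-5)·I) = n − 2 = 3
  rank(A − (-4)·I) = 4, so dim ker(A − (-4)·I) = n − 4 = 1

Summary:
  λ = -5: algebraic multiplicity = 4, geometric multiplicity = 3
  λ = -4: algebraic multiplicity = 1, geometric multiplicity = 1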